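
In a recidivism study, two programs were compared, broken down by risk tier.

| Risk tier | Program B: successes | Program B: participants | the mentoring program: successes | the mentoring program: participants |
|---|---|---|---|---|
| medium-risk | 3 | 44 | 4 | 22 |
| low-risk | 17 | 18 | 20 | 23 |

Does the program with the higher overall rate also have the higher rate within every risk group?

No

Medium-risk: Program B 3/44 = 6.8%, the mentoring program 4/22 = 18.2% → the mentoring program
Low-risk: Program B 17/18 = 94.4%, the mentoring program 20/23 = 87.0% → Program B
Overall: Program B 20/62 = 32.3%, the mentoring program 24/45 = 53.3% → the mentoring program
Neither sweeps: Program B wins 1 of 2 groups, the mentoring program wins 1. The mentoring program wins overall but not every group — no Simpson reversal.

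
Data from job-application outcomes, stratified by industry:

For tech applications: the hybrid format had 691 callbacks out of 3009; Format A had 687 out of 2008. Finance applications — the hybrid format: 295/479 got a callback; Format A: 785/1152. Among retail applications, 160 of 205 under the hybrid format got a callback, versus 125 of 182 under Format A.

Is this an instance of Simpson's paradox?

Tech: the hybrid format 691/3009 = 23.0%, Format A 687/2008 = 34.2% → Format A
Finance: the hybrid format 295/479 = 61.6%, Format A 785/1152 = 68.1% → Format A
Retail: the hybrid format 160/205 = 78.0%, Format A 125/182 = 68.7% → the hybrid format
Overall: the hybrid format 1146/3693 = 31.0%, Format A 1597/3342 = 47.8% → Format A
Neither sweeps: the hybrid format wins 1 of 3 groups, Format A wins 2. Format A wins overall but not every group — no Simpson reversal.

No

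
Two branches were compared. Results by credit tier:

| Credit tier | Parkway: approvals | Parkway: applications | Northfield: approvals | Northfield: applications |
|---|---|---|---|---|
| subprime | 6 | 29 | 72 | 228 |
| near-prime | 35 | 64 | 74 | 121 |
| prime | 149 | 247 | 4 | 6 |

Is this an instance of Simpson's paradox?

Subprime: Parkway 6/29 = 20.7%, Northfield 72/228 = 31.6% → Northfield
Near-prime: Parkway 35/64 = 54.7%, Northfield 74/121 = 61.2% → Northfield
Prime: Parkway 149/247 = 60.3%, Northfield 4/6 = 66.7% → Northfield
Overall: Parkway 190/340 = 55.9%, Northfield 150/355 = 42.3% → Parkway
Northfield wins each credit group but Parkway wins overall — the comparison reverses. Northfield's applications skew toward subprime, which has a lower base rate.

Yes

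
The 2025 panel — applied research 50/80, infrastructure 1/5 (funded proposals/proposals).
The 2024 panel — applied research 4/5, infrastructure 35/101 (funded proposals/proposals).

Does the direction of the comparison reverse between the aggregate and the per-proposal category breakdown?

Applied research: the 2025 panel 50/80 = 62.5%, the 2024 panel 4/5 = 80.0% → the 2024 panel
Infrastructure: the 2025 panel 1/5 = 20.0%, the 2024 panel 35/101 = 34.7% → the 2024 panel
Overall: the 2025 panel 51/85 = 60.0%, the 2024 panel 39/106 = 36.8% → the 2025 panel
The 2024 panel wins each proposal group but the 2025 panel wins overall — the comparison reverses. The 2024 panel's proposals skew toward infrastructure, which has a lower base rate.

Yes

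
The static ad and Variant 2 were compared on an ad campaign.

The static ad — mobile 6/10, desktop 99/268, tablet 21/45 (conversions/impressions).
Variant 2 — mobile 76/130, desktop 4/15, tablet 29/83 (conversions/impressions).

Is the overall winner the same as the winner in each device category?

No

Mobile: the static ad 6/10 = 60.0%, Variant 2 76/130 = 58.5% → the static ad
Desktop: the static ad 99/268 = 36.9%, Variant 2 4/15 = 26.7% → the static ad
Tablet: the static ad 21/45 = 46.7%, Variant 2 29/83 = 34.9% → the static ad
Overall: the static ad 126/323 = 39.0%, Variant 2 109/228 = 47.8% → Variant 2
The static ad wins each device group but Variant 2 wins overall — the comparison reverses. The static ad's impressions skew toward desktop, which has a lower base rate.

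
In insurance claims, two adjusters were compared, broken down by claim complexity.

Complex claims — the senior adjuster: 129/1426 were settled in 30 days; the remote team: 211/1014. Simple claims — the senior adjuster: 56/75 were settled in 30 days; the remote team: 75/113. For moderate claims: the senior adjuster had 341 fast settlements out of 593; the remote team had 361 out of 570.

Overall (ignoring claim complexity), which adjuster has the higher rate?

Complex: the senior adjuster 129/1426 = 9.0%, the remote team 211/1014 = 20.8% → the remote team
Simple: the senior adjuster 56/75 = 74.7%, the remote team 75/113 = 66.4% → the senior adjuster
Moderate: the senior adjuster 341/593 = 57.5%, the remote team 361/570 = 63.3% → the remote team
Overall: the senior adjuster 526/2094 = 25.1%, the remote team 647/1697 = 38.1% → the remote team
(Neither sweeps every claim group, but the remote team has the higher pooled rate.)

the remote team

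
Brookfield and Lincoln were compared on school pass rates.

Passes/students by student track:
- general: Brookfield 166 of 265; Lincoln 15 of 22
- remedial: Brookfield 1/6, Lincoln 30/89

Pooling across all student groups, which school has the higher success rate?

General: Brookfield 166/265 = 62.6%, Lincoln 15/22 = 68.2% → Lincoln
Remedial: Brookfield 1/6 = 16.7%, Lincoln 30/89 = 33.7% → Lincoln
Overall: Brookfield 167/271 = 61.6%, Lincoln 45/111 = 40.5% → Brookfield
(Lincoln wins every student group but Brookfield wins overall — Lincoln's students skew toward the low-rate remedial group.)

Brookfield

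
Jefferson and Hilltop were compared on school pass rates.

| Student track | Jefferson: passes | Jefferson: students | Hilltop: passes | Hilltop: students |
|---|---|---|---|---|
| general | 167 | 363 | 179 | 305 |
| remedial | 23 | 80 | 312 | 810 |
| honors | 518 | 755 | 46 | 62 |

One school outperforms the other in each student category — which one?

General: Jefferson 167/363 = 46.0%, Hilltop 179/305 = 58.7% → Hilltop
Remedial: Jefferson 23/80 = 28.8%, Hilltop 312/810 = 38.5% → Hilltop
Honors: Jefferson 518/755 = 68.6%, Hilltop 46/62 = 74.2% → Hilltop
Hilltop has the higher rate in all 3 groups.

Hilltop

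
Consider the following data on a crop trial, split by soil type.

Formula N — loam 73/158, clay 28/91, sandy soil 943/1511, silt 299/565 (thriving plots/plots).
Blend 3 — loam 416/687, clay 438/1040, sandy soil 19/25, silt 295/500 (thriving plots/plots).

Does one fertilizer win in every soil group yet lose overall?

Yes

Loam: Formula N 73/158 = 46.2%, Blend 3 416/687 = 60.6% → Blend 3
Clay: Formula N 28/91 = 30.8%, Blend 3 438/1040 = 42.1% → Blend 3
Sandy soil: Formula N 943/1511 = 62.4%, Blend 3 19/25 = 76.0% → Blend 3
Silt: Formula N 299/565 = 52.9%, Blend 3 295/500 = 59.0% → Blend 3
Overall: Formula N 1343/2325 = 57.8%, Blend 3 1168/2252 = 51.9% → Formula N
Blend 3 wins each soil group but Formula N wins overall — the comparison reverses. Blend 3's plots skew toward clay, which has a lower base rate.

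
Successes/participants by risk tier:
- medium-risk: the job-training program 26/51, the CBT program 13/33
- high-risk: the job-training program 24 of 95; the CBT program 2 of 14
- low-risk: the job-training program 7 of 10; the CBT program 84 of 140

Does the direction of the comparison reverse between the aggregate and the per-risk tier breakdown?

Yes

Medium-risk: the job-training program 26/51 = 51.0%, the CBT program 13/33 = 39.4% → the job-training program
High-risk: the job-training program 24/95 = 25.3%, the CBT program 2/14 = 14.3% → the job-training program
Low-risk: the job-training program 7/10 = 70.0%, the CBT program 84/140 = 60.0% → the job-training program
Overall: the job-training program 57/156 = 36.5%, the CBT program 99/187 = 52.9% → the CBT program
The job-training program wins each risk group but the CBT program wins overall — the comparison reverses. The job-training program's participants skew toward high-risk, which has a lower base rate.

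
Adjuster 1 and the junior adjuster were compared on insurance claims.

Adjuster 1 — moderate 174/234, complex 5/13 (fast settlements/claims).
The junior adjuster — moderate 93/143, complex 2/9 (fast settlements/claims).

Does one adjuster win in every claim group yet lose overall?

No

Moderate: Adjuster 1 174/234 = 74.4%, the junior adjuster 93/143 = 65.0% → Adjuster 1
Complex: Adjuster 1 5/13 = 38.5%, the junior adjuster 2/9 = 22.2% → Adjuster 1
Overall: Adjuster 1 179/247 = 72.5%, the junior adjuster 95/152 = 62.5% → Adjuster 1
Adjuster 1 wins overall and in every claim group — no reversal.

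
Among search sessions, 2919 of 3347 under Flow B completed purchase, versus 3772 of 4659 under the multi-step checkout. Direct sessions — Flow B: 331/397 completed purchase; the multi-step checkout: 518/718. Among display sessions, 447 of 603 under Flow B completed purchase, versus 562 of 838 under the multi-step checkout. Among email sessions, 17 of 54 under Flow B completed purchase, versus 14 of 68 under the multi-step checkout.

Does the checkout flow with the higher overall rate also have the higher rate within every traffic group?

Search: Flow B 2919/3347 = 87.2%, the multi-step checkout 3772/4659 = 81.0% → Flow B
Direct: Flow B 331/397 = 83.4%, the multi-step checkout 518/718 = 72.1% → Flow B
Display: Flow B 447/603 = 74.1%, the multi-step checkout 562/838 = 67.1% → Flow B
Email: Flow B 17/54 = 31.5%, the multi-step checkout 14/68 = 20.6% → Flow B
Overall: Flow B 3714/4401 = 84.4%, the multi-step checkout 4866/6283 = 77.4% → Flow B
Flow B wins overall and in every traffic group — no reversal.

Yes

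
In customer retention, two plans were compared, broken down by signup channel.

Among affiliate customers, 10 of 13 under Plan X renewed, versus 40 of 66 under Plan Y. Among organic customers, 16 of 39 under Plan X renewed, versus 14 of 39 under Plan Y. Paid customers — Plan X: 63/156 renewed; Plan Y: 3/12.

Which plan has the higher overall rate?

Plan Y

Affiliate: Plan X 10/13 = 76.9%, Plan Y 40/66 = 60.6% → Plan X
Organic: Plan X 16/39 = 41.0%, Plan Y 14/39 = 35.9% → Plan X
Paid: Plan X 63/156 = 40.4%, Plan Y 3/12 = 25.0% → Plan X
Overall: Plan X 89/208 = 42.8%, Plan Y 57/117 = 48.7% → Plan Y
(Plan X wins every signup group but Plan Y wins overall — Plan X's customers skew toward the low-rate paid group.)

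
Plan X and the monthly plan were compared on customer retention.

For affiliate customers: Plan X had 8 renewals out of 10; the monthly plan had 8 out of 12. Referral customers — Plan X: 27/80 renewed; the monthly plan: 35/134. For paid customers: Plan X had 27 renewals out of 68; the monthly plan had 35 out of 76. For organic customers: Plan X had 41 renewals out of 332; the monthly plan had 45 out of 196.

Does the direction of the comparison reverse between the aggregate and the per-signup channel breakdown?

Affiliate: Plan X 8/10 = 80.0%, the monthly plan 8/12 = 66.7% → Plan X
Referral: Plan X 27/80 = 33.8%, the monthly plan 35/134 = 26.1% → Plan X
Paid: Plan X 27/68 = 39.7%, the monthly plan 35/76 = 46.1% → the monthly plan
Organic: Plan X 41/332 = 12.3%, the monthly plan 45/196 = 23.0% → the monthly plan
Overall: Plan X 103/490 = 21.0%, the monthly plan 123/418 = 29.4% → the monthly plan
Neither sweeps: Plan X wins 2 of 4 groups, the monthly plan wins 2. The monthly plan wins overall but not every group — no Simpson reversal.

No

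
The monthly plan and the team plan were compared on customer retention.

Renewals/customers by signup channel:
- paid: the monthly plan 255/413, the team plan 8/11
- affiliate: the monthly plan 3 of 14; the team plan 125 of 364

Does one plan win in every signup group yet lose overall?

Yes

Paid: the monthly plan 255/413 = 61.7%, the team plan 8/11 = 72.7% → the team plan
Affiliate: the monthly plan 3/14 = 21.4%, the team plan 125/364 = 34.3% → the team plan
Overall: the monthly plan 258/427 = 60.4%, the team plan 133/375 = 35.5% → the monthly plan
The team plan wins each signup group but the monthly plan wins overall — the comparison reverses. The team plan's customers skew toward affiliate, which has a lower base rate.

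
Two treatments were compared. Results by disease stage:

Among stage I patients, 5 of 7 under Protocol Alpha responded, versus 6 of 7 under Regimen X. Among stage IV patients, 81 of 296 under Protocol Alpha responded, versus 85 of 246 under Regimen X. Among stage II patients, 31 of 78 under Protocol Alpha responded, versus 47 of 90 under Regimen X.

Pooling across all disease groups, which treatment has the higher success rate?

Stage I: Protocol Alpha 5/7 = 71.4%, Regimen X 6/7 = 85.7% → Regimen X
Stage IV: Protocol Alpha 81/296 = 27.4%, Regimen X 85/246 = 34.6% → Regimen X
Stage II: Protocol Alpha 31/78 = 39.7%, Regimen X 47/90 = 52.2% → Regimen X
Overall: Protocol Alpha 117/381 = 30.7%, Regimen X 138/343 = 40.2% → Regimen X

Regimen X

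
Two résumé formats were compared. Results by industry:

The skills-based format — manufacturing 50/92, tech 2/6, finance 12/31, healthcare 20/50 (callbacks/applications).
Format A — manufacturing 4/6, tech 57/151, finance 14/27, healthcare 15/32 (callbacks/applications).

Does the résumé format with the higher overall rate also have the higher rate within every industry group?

No

Manufacturing: the skills-based format 50/92 = 54.3%, Format A 4/6 = 66.7% → Format A
Tech: the skills-based format 2/6 = 33.3%, Format A 57/151 = 37.7% → Format A
Finance: the skills-based format 12/31 = 38.7%, Format A 14/27 = 51.9% → Format A
Healthcare: the skills-based format 20/50 = 40.0%, Format A 15/32 = 46.9% → Format A
Overall: the skills-based format 84/179 = 46.9%, Format A 90/216 = 41.7% → the skills-based format
Format A wins each industry group but the skills-based format wins overall — the comparison reverses. Format A's applications skew toward tech, which has a lower base rate.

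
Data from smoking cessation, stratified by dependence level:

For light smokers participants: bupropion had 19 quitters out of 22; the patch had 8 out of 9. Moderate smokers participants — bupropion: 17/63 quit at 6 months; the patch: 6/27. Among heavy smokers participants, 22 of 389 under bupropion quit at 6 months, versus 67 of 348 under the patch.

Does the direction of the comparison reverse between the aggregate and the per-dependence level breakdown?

Light smokers: bupropion 19/22 = 86.4%, the patch 8/9 = 88.9% → the patch
Moderate smokers: bupropion 17/63 = 27.0%, the patch 6/27 = 22.2% → bupropion
Heavy smokers: bupropion 22/389 = 5.7%, the patch 67/348 = 19.3% → the patch
Overall: bupropion 58/474 = 12.2%, the patch 81/384 = 21.1% → the patch
Neither sweeps: bupropion wins 1 of 3 groups, the patch wins 2. The patch wins overall but not every group — no Simpson reversal.

No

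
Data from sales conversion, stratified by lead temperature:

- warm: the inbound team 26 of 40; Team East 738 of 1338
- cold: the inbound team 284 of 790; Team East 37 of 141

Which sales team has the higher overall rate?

Warm: the inbound team 26/40 = 65.0%, Team East 738/1338 = 55.2% → the inbound team
Cold: the inbound team 284/790 = 35.9%, Team East 37/141 = 26.2% → the inbound team
Overall: the inbound team 310/830 = 37.3%, Team East 775/1479 = 52.4% → Team East
(The inbound team wins every lead group but Team East wins overall — the inbound team's leads skew toward the low-rate cold group.)

Team East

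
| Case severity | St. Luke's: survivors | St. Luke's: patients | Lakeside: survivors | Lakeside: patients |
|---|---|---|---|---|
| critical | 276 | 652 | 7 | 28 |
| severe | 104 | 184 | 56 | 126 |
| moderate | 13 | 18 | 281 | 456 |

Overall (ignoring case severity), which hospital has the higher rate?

Critical: St. Luke's 276/652 = 42.3%, Lakeside 7/28 = 25.0% → St. Luke's
Severe: St. Luke's 104/184 = 56.5%, Lakeside 56/126 = 44.4% → St. Luke's
Moderate: St. Luke's 13/18 = 72.2%, Lakeside 281/456 = 61.6% → St. Luke's
Overall: St. Luke's 393/854 = 46.0%, Lakeside 344/610 = 56.4% → Lakeside
(St. Luke's wins every case group but Lakeside wins overall — St. Luke's's patients skew toward the low-rate critical group.)

Lakeside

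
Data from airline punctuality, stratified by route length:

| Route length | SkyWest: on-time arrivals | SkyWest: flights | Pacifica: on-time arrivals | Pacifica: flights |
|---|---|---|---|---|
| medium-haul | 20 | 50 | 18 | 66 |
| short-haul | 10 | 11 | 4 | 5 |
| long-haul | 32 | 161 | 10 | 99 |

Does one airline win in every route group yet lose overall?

Medium-haul: SkyWest 20/50 = 40.0%, Pacifica 18/66 = 27.3% → SkyWest
Short-haul: SkyWest 10/11 = 90.9%, Pacifica 4/5 = 80.0% → SkyWest
Long-haul: SkyWest 32/161 = 19.9%, Pacifica 10/99 = 10.1% → SkyWest
Overall: SkyWest 62/222 = 27.9%, Pacifica 32/170 = 18.8% → SkyWest
SkyWest wins overall and in every route group — no reversal.

No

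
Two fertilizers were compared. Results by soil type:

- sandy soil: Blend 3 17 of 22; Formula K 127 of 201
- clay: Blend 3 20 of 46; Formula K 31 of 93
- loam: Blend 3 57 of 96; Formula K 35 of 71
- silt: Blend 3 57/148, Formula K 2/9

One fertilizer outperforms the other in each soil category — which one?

Blend 3

Sandy soil: Blend 3 17/22 = 77.3%, Formula K 127/201 = 63.2% → Blend 3
Clay: Blend 3 20/46 = 43.5%, Formula K 31/93 = 33.3% → Blend 3
Loam: Blend 3 57/96 = 59.4%, Formula K 35/71 = 49.3% → Blend 3
Silt: Blend 3 57/148 = 38.5%, Formula K 2/9 = 22.2% → Blend 3
Blend 3 has the higher rate in all 4 groups.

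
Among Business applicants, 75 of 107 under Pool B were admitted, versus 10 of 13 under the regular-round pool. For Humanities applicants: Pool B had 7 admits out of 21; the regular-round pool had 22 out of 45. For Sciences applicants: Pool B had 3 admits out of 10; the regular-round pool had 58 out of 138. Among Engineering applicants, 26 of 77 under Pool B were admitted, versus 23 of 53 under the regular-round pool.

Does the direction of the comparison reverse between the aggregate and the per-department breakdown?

Business: Pool B 75/107 = 70.1%, the regular-round pool 10/13 = 76.9% → the regular-round pool
Humanities: Pool B 7/21 = 33.3%, the regular-round pool 22/45 = 48.9% → the regular-round pool
Sciences: Pool B 3/10 = 30.0%, the regular-round pool 58/138 = 42.0% → the regular-round pool
Engineering: Pool B 26/77 = 33.8%, the regular-round pool 23/53 = 43.4% → the regular-round pool
Overall: Pool B 111/215 = 51.6%, the regular-round pool 113/249 = 45.4% → Pool B
The regular-round pool wins each department group but Pool B wins overall — the comparison reverses. The regular-round pool's applicants skew toward Sciences, which has a lower base rate.

Yes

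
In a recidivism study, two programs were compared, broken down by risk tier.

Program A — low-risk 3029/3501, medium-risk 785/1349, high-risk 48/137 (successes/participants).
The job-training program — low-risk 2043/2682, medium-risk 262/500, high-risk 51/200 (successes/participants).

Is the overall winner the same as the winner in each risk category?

Yes

Low-risk: Program A 3029/3501 = 86.5%, the job-training program 2043/2682 = 76.2% → Program A
Medium-risk: Program A 785/1349 = 58.2%, the job-training program 262/500 = 52.4% → Program A
High-risk: Program A 48/137 = 35.0%, the job-training program 51/200 = 25.5% → Program A
Overall: Program A 3862/4987 = 77.4%, the job-training program 2356/3382 = 69.7% → Program A
Program A wins overall and in every risk group — no reversal.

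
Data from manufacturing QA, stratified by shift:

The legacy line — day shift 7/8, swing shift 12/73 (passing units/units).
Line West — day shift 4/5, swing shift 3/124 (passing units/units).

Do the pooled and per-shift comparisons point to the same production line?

Yes

Day shift: the legacy line 7/8 = 87.5%, Line West 4/5 = 80.0% → the legacy line
Swing shift: the legacy line 12/73 = 16.4%, Line West 3/124 = 2.4% → the legacy line
Overall: the legacy line 19/81 = 23.5%, Line West 7/129 = 5.4% → the legacy line
The legacy line wins overall and in every shift group — no reversal.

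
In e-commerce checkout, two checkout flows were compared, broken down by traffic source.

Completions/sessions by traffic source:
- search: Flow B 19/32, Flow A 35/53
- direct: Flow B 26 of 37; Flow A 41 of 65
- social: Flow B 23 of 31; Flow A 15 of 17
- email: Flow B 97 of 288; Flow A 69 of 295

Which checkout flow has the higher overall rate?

Search: Flow B 19/32 = 59.4%, Flow A 35/53 = 66.0% → Flow A
Direct: Flow B 26/37 = 70.3%, Flow A 41/65 = 63.1% → Flow B
Social: Flow B 23/31 = 74.2%, Flow A 15/17 = 88.2% → Flow A
Email: Flow B 97/288 = 33.7%, Flow A 69/295 = 23.4% → Flow B
Overall: Flow B 165/388 = 42.5%, Flow A 160/430 = 37.2% → Flow B
(Neither sweeps every traffic group, but Flow B has the higher pooled rate.)

Flow B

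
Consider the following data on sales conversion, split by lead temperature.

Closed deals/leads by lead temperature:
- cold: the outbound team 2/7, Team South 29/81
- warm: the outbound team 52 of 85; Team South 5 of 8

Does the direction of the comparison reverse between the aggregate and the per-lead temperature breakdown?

Cold: the outbound team 2/7 = 28.6%, Team South 29/81 = 35.8% → Team South
Warm: the outbound team 52/85 = 61.2%, Team South 5/8 = 62.5% → Team South
Overall: the outbound team 54/92 = 58.7%, Team South 34/89 = 38.2% → the outbound team
Team South wins each lead group but the outbound team wins overall — the comparison reverses. Team South's leads skew toward cold, which has a lower base rate.

Yes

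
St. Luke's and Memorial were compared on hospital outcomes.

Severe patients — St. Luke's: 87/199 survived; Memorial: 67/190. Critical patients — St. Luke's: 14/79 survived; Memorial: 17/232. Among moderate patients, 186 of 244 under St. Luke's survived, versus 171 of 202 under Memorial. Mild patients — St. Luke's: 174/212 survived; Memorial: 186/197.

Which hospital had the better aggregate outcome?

St. Luke's

Severe: St. Luke's 87/199 = 43.7%, Memorial 67/190 = 35.3% → St. Luke's
Critical: St. Luke's 14/79 = 17.7%, Memorial 17/232 = 7.3% → St. Luke's
Moderate: St. Luke's 186/244 = 76.2%, Memorial 171/202 = 84.7% → Memorial
Mild: St. Luke's 174/212 = 82.1%, Memorial 186/197 = 94.4% → Memorial
Overall: St. Luke's 461/734 = 62.8%, Memorial 441/821 = 53.7% → St. Luke's
(Neither sweeps every case group, but St. Luke's has the higher pooled rate.)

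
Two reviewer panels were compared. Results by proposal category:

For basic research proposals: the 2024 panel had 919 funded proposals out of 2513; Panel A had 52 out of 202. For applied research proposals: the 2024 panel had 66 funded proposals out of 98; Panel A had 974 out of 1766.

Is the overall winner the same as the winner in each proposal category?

No

Basic research: the 2024 panel 919/2513 = 36.6%, Panel A 52/202 = 25.7% → the 2024 panel
Applied research: the 2024 panel 66/98 = 67.3%, Panel A 974/1766 = 55.2% → the 2024 panel
Overall: the 2024 panel 985/2611 = 37.7%, Panel A 1026/1968 = 52.1% → Panel A
The 2024 panel wins each proposal group but Panel A wins overall — the comparison reverses. The 2024 panel's proposals skew toward basic research, which has a lower base rate.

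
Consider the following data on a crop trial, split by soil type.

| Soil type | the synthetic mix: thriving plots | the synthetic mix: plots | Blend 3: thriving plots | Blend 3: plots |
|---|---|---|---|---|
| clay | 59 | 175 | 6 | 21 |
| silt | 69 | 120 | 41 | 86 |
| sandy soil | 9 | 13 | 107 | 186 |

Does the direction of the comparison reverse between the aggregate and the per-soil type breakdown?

Clay: the synthetic mix 59/175 = 33.7%, Blend 3 6/21 = 28.6% → the synthetic mix
Silt: the synthetic mix 69/120 = 57.5%, Blend 3 41/86 = 47.7% → the synthetic mix
Sandy soil: the synthetic mix 9/13 = 69.2%, Blend 3 107/186 = 57.5% → the synthetic mix
Overall: the synthetic mix 137/308 = 44.5%, Blend 3 154/293 = 52.6% → Blend 3
The synthetic mix wins each soil group but Blend 3 wins overall — the comparison reverses. The synthetic mix's plots skew toward clay, which has a lower base rate.

Yes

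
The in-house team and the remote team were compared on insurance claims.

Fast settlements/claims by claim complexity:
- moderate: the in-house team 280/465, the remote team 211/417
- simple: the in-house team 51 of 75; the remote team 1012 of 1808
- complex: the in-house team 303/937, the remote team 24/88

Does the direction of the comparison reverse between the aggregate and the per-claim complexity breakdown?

Yes

Moderate: the in-house team 280/465 = 60.2%, the remote team 211/417 = 50.6% → the in-house team
Simple: the in-house team 51/75 = 68.0%, the remote team 1012/1808 = 56.0% → the in-house team
Complex: the in-house team 303/937 = 32.3%, the remote team 24/88 = 27.3% → the in-house team
Overall: the in-house team 634/1477 = 42.9%, the remote team 1247/2313 = 53.9% → the remote team
The in-house team wins each claim group but the remote team wins overall — the comparison reverses. The in-house team's claims skew toward complex, which has a lower base rate.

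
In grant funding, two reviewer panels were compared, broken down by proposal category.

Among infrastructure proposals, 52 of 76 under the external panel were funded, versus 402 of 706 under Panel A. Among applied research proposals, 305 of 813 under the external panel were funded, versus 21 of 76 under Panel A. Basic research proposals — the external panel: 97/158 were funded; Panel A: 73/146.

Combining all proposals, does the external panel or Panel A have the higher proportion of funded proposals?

Infrastructure: the external panel 52/76 = 68.4%, Panel A 402/706 = 56.9% → the external panel
Applied research: the external panel 305/813 = 37.5%, Panel A 21/76 = 27.6% → the external panel
Basic research: the external panel 97/158 = 61.4%, Panel A 73/146 = 50.0% → the external panel
Overall: the external panel 454/1047 = 43.4%, Panel A 496/928 = 53.4% → Panel A
(The external panel wins every proposal group but Panel A wins overall — the external panel's proposals skew toward the low-rate applied research group.)

Panel A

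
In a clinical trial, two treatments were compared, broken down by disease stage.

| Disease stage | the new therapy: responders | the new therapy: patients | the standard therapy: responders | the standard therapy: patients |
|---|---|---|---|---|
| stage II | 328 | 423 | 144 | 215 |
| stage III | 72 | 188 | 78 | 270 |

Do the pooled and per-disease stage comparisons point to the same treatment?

Stage II: the new therapy 328/423 = 77.5%, the standard therapy 144/215 = 67.0% → the new therapy
Stage III: the new therapy 72/188 = 38.3%, the standard therapy 78/270 = 28.9% → the new therapy
Overall: the new therapy 400/611 = 65.5%, the standard therapy 222/485 = 45.8% → the new therapy
The new therapy wins overall and in every disease group — no reversal.

Yes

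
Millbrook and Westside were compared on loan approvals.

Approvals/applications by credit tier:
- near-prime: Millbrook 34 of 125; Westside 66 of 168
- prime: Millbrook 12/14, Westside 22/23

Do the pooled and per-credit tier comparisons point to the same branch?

Near-prime: Millbrook 34/125 = 27.2%, Westside 66/168 = 39.3% → Westside
Prime: Millbrook 12/14 = 85.7%, Westside 22/23 = 95.7% → Westside
Overall: Millbrook 46/139 = 33.1%, Westside 88/191 = 46.1% → Westside
Westside wins overall and in every credit group — no reversal.

Yes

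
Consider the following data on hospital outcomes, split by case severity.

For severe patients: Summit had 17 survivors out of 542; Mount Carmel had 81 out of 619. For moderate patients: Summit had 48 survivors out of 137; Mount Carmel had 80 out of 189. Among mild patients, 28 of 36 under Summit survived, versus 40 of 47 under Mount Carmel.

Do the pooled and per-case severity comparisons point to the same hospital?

Yes

Severe: Summit 17/542 = 3.1%, Mount Carmel 81/619 = 13.1% → Mount Carmel
Moderate: Summit 48/137 = 35.0%, Mount Carmel 80/189 = 42.3% → Mount Carmel
Mild: Summit 28/36 = 77.8%, Mount Carmel 40/47 = 85.1% → Mount Carmel
Overall: Summit 93/715 = 13.0%, Mount Carmel 201/855 = 23.5% → Mount Carmel
Mount Carmel wins overall and in every case group — no reversal.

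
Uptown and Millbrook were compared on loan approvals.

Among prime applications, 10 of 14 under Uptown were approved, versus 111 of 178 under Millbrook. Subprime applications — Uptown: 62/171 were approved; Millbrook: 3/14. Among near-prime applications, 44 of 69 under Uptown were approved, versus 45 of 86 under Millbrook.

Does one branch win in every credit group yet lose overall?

Yes

Prime: Uptown 10/14 = 71.4%, Millbrook 111/178 = 62.4% → Uptown
Subprime: Uptown 62/171 = 36.3%, Millbrook 3/14 = 21.4% → Uptown
Near-prime: Uptown 44/69 = 63.8%, Millbrook 45/86 = 52.3% → Uptown
Overall: Uptown 116/254 = 45.7%, Millbrook 159/278 = 57.2% → Millbrook
Uptown wins each credit group but Millbrook wins overall — the comparison reverses. Uptown's applications skew toward subprime, which has a lower base rate.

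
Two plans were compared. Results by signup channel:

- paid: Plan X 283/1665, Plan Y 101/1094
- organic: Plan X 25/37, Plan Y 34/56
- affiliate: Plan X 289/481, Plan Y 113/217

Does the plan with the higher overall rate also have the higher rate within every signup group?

Yes

Paid: Plan X 283/1665 = 17.0%, Plan Y 101/1094 = 9.2% → Plan X
Organic: Plan X 25/37 = 67.6%, Plan Y 34/56 = 60.7% → Plan X
Affiliate: Plan X 289/481 = 60.1%, Plan Y 113/217 = 52.1% → Plan X
Overall: Plan X 597/2183 = 27.3%, Plan Y 248/1367 = 18.1% → Plan X
Plan X wins overall and in every signup group — no reversal.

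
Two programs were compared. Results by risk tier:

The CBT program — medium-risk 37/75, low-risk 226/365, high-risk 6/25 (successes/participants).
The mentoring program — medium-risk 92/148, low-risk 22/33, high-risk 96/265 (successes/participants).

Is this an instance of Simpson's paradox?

Medium-risk: the CBT program 37/75 = 49.3%, the mentoring program 92/148 = 62.2% → the mentoring program
Low-risk: the CBT program 226/365 = 61.9%, the mentoring program 22/33 = 66.7% → the mentoring program
High-risk: the CBT program 6/25 = 24.0%, the mentoring program 96/265 = 36.2% → the mentoring program
Overall: the CBT program 269/465 = 57.8%, the mentoring program 210/446 = 47.1% → the CBT program
The mentoring program wins each risk group but the CBT program wins overall — the comparison reverses. The mentoring program's participants skew toward high-risk, which has a lower base rate.

Yes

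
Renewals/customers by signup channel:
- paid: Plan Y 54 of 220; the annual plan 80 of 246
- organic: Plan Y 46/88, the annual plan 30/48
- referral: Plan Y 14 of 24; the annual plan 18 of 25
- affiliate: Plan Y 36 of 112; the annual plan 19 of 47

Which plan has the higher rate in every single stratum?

Paid: Plan Y 54/220 = 24.5%, the annual plan 80/246 = 32.5% → the annual plan
Organic: Plan Y 46/88 = 52.3%, the annual plan 30/48 = 62.5% → the annual plan
Referral: Plan Y 14/24 = 58.3%, the annual plan 18/25 = 72.0% → the annual plan
Affiliate: Plan Y 36/112 = 32.1%, the annual plan 19/47 = 40.4% → the annual plan
The annual plan has the higher rate in all 4 groups.

the annual plan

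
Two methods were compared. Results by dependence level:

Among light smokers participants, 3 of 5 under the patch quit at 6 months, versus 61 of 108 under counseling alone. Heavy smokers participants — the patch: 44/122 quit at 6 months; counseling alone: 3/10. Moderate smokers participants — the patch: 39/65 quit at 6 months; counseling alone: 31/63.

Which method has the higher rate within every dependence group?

the patch

Light smokers: the patch 3/5 = 60.0%, counseling alone 61/108 = 56.5% → the patch
Heavy smokers: the patch 44/122 = 36.1%, counseling alone 3/10 = 30.0% → the patch
Moderate smokers: the patch 39/65 = 60.0%, counseling alone 31/63 = 49.2% → the patch
The patch has the higher rate in all 3 groups.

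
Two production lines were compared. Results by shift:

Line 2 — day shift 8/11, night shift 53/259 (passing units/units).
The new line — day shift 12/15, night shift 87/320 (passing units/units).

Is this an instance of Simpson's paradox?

No

Day shift: Line 2 8/11 = 72.7%, the new line 12/15 = 80.0% → the new line
Night shift: Line 2 53/259 = 20.5%, the new line 87/320 = 27.2% → the new line
Overall: Line 2 61/270 = 22.6%, the new line 99/335 = 29.6% → the new line
The new line wins overall and in every shift group — no reversal.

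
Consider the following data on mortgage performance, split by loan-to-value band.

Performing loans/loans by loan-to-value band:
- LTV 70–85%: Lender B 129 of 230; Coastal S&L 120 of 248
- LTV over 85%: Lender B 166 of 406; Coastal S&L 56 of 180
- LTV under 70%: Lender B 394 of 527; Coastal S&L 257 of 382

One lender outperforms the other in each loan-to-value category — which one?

LTV 70–85%: Lender B 129/230 = 56.1%, Coastal S&L 120/248 = 48.4% → Lender B
LTV over 85%: Lender B 166/406 = 40.9%, Coastal S&L 56/180 = 31.1% → Lender B
LTV under 70%: Lender B 394/527 = 74.8%, Coastal S&L 257/382 = 67.3% → Lender B
Lender B has the higher rate in all 3 groups.

Lender B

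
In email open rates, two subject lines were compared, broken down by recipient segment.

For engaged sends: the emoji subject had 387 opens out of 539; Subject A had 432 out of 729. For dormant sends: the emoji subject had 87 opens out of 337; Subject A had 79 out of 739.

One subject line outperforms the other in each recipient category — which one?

Engaged: the emoji subject 387/539 = 71.8%, Subject A 432/729 = 59.3% → the emoji subject
Dormant: the emoji subject 87/337 = 25.8%, Subject A 79/739 = 10.7% → the emoji subject
The emoji subject has the higher rate in both groups.

the emoji subject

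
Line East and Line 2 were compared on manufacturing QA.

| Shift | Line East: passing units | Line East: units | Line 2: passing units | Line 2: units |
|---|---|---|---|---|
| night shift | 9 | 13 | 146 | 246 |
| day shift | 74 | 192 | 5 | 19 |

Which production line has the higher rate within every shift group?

Night shift: Line East 9/13 = 69.2%, Line 2 146/246 = 59.3% → Line East
Day shift: Line East 74/192 = 38.5%, Line 2 5/19 = 26.3% → Line East
Line East has the higher rate in both groups.

Line East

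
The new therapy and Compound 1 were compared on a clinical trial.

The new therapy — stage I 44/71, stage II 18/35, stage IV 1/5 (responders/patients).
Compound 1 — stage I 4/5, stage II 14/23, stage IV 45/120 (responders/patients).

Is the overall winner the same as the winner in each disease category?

Stage I: the new therapy 44/71 = 62.0%, Compound 1 4/5 = 80.0% → Compound 1
Stage II: the new therapy 18/35 = 51.4%, Compound 1 14/23 = 60.9% → Compound 1
Stage IV: the new therapy 1/5 = 20.0%, Compound 1 45/120 = 37.5% → Compound 1
Overall: the new therapy 63/111 = 56.8%, Compound 1 63/148 = 42.6% → the new therapy
Compound 1 wins each disease group but the new therapy wins overall — the comparison reverses. Compound 1's patients skew toward stage IV, which has a lower base rate.

No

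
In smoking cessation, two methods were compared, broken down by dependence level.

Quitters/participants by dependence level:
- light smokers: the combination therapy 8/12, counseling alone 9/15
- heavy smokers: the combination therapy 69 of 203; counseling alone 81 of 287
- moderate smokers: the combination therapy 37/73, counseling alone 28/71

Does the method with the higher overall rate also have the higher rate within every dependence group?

Yes

Light smokers: the combination therapy 8/12 = 66.7%, counseling alone 9/15 = 60.0% → the combination therapy
Heavy smokers: the combination therapy 69/203 = 34.0%, counseling alone 81/287 = 28.2% → the combination therapy
Moderate smokers: the combination therapy 37/73 = 50.7%, counseling alone 28/71 = 39.4% → the combination therapy
Overall: the combination therapy 114/288 = 39.6%, counseling alone 118/373 = 31.6% → the combination therapy
The combination therapy wins overall and in every dependence group — no reversal.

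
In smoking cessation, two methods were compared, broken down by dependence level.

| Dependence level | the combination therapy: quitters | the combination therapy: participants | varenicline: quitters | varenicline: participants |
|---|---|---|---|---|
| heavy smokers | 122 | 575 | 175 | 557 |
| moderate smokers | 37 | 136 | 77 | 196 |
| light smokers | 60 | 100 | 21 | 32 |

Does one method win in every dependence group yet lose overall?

No

Heavy smokers: the combination therapy 122/575 = 21.2%, varenicline 175/557 = 31.4% → varenicline
Moderate smokers: the combination therapy 37/136 = 27.2%, varenicline 77/196 = 39.3% → varenicline
Light smokers: the combination therapy 60/100 = 60.0%, varenicline 21/32 = 65.6% → varenicline
Overall: the combination therapy 219/811 = 27.0%, varenicline 273/785 = 34.8% → varenicline
Varenicline wins overall and in every dependence group — no reversal.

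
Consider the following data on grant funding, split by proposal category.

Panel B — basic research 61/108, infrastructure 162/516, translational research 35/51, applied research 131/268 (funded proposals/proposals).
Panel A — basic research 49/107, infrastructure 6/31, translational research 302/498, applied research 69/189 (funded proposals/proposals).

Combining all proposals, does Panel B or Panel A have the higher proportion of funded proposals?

Panel A

Basic research: Panel B 61/108 = 56.5%, Panel A 49/107 = 45.8% → Panel B
Infrastructure: Panel B 162/516 = 31.4%, Panel A 6/31 = 19.4% → Panel B
Translational research: Panel B 35/51 = 68.6%, Panel A 302/498 = 60.6% → Panel B
Applied research: Panel B 131/268 = 48.9%, Panel A 69/189 = 36.5% → Panel B
Overall: Panel B 389/943 = 41.3%, Panel A 426/825 = 51.6% → Panel A
(Panel B wins every proposal group but Panel A wins overall — Panel B's proposals skew toward the low-rate infrastructure group.)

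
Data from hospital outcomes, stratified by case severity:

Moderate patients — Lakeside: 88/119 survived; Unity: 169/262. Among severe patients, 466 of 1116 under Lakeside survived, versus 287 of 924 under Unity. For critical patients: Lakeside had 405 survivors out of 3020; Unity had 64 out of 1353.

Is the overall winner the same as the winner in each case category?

Yes

Moderate: Lakeside 88/119 = 73.9%, Unity 169/262 = 64.5% → Lakeside
Severe: Lakeside 466/1116 = 41.8%, Unity 287/924 = 31.1% → Lakeside
Critical: Lakeside 405/3020 = 13.4%, Unity 64/1353 = 4.7% → Lakeside
Overall: Lakeside 959/4255 = 22.5%, Unity 520/2539 = 20.5% → Lakeside
Lakeside wins overall and in every case group — no reversal.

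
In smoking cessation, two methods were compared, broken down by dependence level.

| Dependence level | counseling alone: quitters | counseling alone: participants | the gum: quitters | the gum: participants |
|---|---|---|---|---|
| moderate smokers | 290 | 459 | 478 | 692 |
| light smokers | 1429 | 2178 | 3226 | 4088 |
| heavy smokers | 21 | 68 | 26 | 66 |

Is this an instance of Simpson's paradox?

No

Moderate smokers: counseling alone 290/459 = 63.2%, the gum 478/692 = 69.1% → the gum
Light smokers: counseling alone 1429/2178 = 65.6%, the gum 3226/4088 = 78.9% → the gum
Heavy smokers: counseling alone 21/68 = 30.9%, the gum 26/66 = 39.4% → the gum
Overall: counseling alone 1740/2705 = 64.3%, the gum 3730/4846 = 77.0% → the gum
The gum wins overall and in every dependence group — no reversal.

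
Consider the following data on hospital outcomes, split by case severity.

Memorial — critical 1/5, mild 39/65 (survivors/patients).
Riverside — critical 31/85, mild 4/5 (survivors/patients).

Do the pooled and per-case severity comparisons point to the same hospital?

Critical: Memorial 1/5 = 20.0%, Riverside 31/85 = 36.5% → Riverside
Mild: Memorial 39/65 = 60.0%, Riverside 4/5 = 80.0% → Riverside
Overall: Memorial 40/70 = 57.1%, Riverside 35/90 = 38.9% → Memorial
Riverside wins each case group but Memorial wins overall — the comparison reverses. Riverside's patients skew toward critical, which has a lower base rate.

No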